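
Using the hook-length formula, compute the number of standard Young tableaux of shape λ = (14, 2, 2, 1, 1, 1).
# SYT of shape (14, 2, 2, 1, 1, 1) = 1039584

Hook-length formula: f^λ = n! / Π hook(c), product over all cells c of the Young diagram. For λ = (14, 2, 2, 1, 1, 1), n = 21 boxes. Hook lengths by row (left-to-right, top-to-bottom): [19, 15, 12, 11, 10, 9, 8, 7, 6, 5, 4, 3, 2, 1]; [6, 2]; [5, 1]; [3]; [2]; [1]. Product of hooks = 49145564160000. So f^λ = 21! / 49145564160000 = 51090942171709440000 / 49145564160000 = 1039584.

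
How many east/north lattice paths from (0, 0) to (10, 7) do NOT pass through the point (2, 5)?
Number of paths = 18503

Total paths from (0, 0) to (10, 7): C(17, 10) = 19448. Paths through (2, 5): (paths (0, 0) → (2, 5)) × (paths (2, 5) → (10, 7)) = C(7, 2) · C(10, 8) = 21 · 45 = 945. Avoidance count = 19448 − 945 = 18503.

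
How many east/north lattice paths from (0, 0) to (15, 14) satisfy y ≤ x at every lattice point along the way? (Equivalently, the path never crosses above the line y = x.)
Number of paths = 9694845

By the reflection principle (André's argument), the number of monotone paths to (15, 14) with n ≤ m that never go above y = x is C(29, 15) − C(29, 16) = 77558760 − 67863915 = 9694845.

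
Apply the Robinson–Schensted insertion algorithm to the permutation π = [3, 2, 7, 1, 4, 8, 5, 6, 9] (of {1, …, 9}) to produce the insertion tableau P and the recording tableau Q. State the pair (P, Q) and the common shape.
P = [1, 4, 5, 6, 9] / [2, 7, 8] / [3];  Q = [1, 3, 6, 8, 9] / [2, 5, 7] / [4];  common shape = (5, 3, 1)

Row-insert the values π_1, π_2, … into P one at a time, bumping the leftmost entry strictly greater than the inserted value down to the next row. The recording tableau Q records, in position (i, j), the step at which that cell was added to P.
  Insert 3 (step 1): P = [3];  Q = [1]
  Insert 2 (step 2): P = [2] / [3];  Q = [1] / [2]
  Insert 7 (step 3): P = [2, 7] / [3];  Q = [1, 3] / [2]
  Insert 1 (step 4): P = [1, 7] / [2] / [3];  Q = [1, 3] / [2] / [4]
  Insert 4 (step 5): P = [1, 4] / [2, 7] / [3];  Q = [1, 3] / [2, 5] / [4]
  Insert 8 (step 6): P = [1, 4, 8] / [2, 7] / [3];  Q = [1, 3, 6] / [2, 5] / [4]
  Insert 5 (step 7): P = [1, 4, 5] / [2, 7, 8] / [3];  Q = [1, 3, 6] / [2, 5, 7] / [4]
  Insert 6 (step 8): P = [1, 4, 5, 6] / [2, 7, 8] / [3];  Q = [1, 3, 6, 8] / [2, 5, 7] / [4]
  Insert 9 (step 9): P = [1, 4, 5, 6, 9] / [2, 7, 8] / [3];  Q = [1, 3, 6, 8, 9] / [2, 5, 7] / [4]
Final shape: (5, 3, 1).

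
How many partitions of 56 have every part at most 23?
p(56, parts ≤ 23) = 483076

Use the recurrence p(n, m) = p(n, m−1) + p(n−m, m): either the largest part is < m (count p(n, m−1)) or the largest part is exactly m (remove one copy of m, count p(n−m, m)). With p(0, ·) = 1 this gives p(56, parts ≤ 23) = 483076. (By conjugating Young diagrams, this also counts partitions of 56 into at most 23 parts.)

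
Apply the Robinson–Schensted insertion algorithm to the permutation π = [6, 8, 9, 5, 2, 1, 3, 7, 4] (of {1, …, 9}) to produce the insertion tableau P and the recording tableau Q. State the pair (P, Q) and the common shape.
P = [1, 3, 4] / [2, 7, 9] / [5, 8] / [6];  Q = [1, 2, 3] / [4, 7, 8] / [5, 9] / [6];  common shape = (3, 3, 2, 1)

Row-insert the values π_1, π_2, … into P one at a time, bumping the leftmost entry strictly greater than the inserted value down to the next row. The recording tableau Q records, in position (i, j), the step at which that cell was added to P.
  Insert 6 (step 1): P = [6];  Q = [1]
  Insert 8 (step 2): P = [6, 8];  Q = [1, 2]
  Insert 9 (step 3): P = [6, 8, 9];  Q = [1, 2, 3]
  Insert 5 (step 4): P = [5, 8, 9] / [6];  Q = [1, 2, 3] / [4]
  Insert 2 (step 5): P = [2, 8, 9] / [5] / [6];  Q = [1, 2, 3] / [4] / [5]
  Insert 1 (step 6): P = [1, 8, 9] / [2] / [5] / [6];  Q = [1, 2, 3] / [4] / [5] / [6]
  Insert 3 (step 7): P = [1, 3, 9] / [2, 8] / [5] / [6];  Q = [1, 2, 3] / [4, 7] / [5] / [6]
  Insert 7 (step 8): P = [1, 3, 7] / [2, 8, 9] / [5] / [6];  Q = [1, 2, 3] / [4, 7, 8] / [5] / [6]
  Insert 4 (step 9): P = [1, 3, 4] / [2, 7, 9] / [5, 8] / [6];  Q = [1, 2, 3] / [4, 7, 8] / [5, 9] / [6]
Final shape: (3, 3, 2, 1).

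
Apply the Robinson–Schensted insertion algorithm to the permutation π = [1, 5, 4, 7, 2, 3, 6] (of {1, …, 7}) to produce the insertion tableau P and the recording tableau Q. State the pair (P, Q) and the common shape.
P = [1, 2, 3, 6] / [4, 7] / [5];  Q = [1, 2, 4, 7] / [3, 6] / [5];  common shape = (4, 2, 1)

Row-insert the values π_1, π_2, … into P one at a time, bumping the leftmost entry strictly greater than the inserted value down to the next row. The recording tableau Q records, in position (i, j), the step at which that cell was added to P.
  Insert 1 (step 1): P = [1];  Q = [1]
  Insert 5 (step 2): P = [1, 5];  Q = [1, 2]
  Insert 4 (step 3): P = [1, 4] / [5];  Q = [1, 2] / [3]
  Insert 7 (step 4): P = [1, 4, 7] / [5];  Q = [1, 2, 4] / [3]
  Insert 2 (step 5): P = [1, 2, 7] / [4] / [5];  Q = [1, 2, 4] / [3] / [5]
  Insert 3 (step 6): P = [1, 2, 3] / [4, 7] / [5];  Q = [1, 2, 4] / [3, 6] / [5]
  Insert 6 (step 7): P = [1, 2, 3, 6] / [4, 7] / [5];  Q = [1, 2, 4, 7] / [3, 6] / [5]
Final shape: (4, 2, 1).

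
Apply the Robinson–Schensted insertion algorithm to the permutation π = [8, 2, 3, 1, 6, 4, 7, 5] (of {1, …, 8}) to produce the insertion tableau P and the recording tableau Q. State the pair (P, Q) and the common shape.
P = [1, 3, 4, 5] / [2, 6, 7] / [8];  Q = [1, 3, 5, 7] / [2, 6, 8] / [4];  common shape = (4, 3, 1)

Row-insert the values π_1, π_2, … into P one at a time, bumping the leftmost entry strictly greater than the inserted value down to the next row. The recording tableau Q records, in position (i, j), the step at which that cell was added to P.
  Insert 8 (step 1): P = [8];  Q = [1]
  Insert 2 (step 2): P = [2] / [8];  Q = [1] / [2]
  Insert 3 (step 3): P = [2, 3] / [8];  Q = [1, 3] / [2]
  Insert 1 (step 4): P = [1, 3] / [2] / [8];  Q = [1, 3] / [2] / [4]
  Insert 6 (step 5): P = [1, 3, 6] / [2] / [8];  Q = [1, 3, 5] / [2] / [4]
  Insert 4 (step 6): P = [1, 3, 4] / [2, 6] / [8];  Q = [1, 3, 5] / [2, 6] / [4]
  Insert 7 (step 7): P = [1, 3, 4, 7] / [2, 6] / [8];  Q = [1, 3, 5, 7] / [2, 6] / [4]
  Insert 5 (step 8): P = [1, 3, 4, 5] / [2, 6, 7] / [8];  Q = [1, 3, 5, 7] / [2, 6, 8] / [4]
Final shape: (4, 3, 1).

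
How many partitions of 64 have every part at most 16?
p(64, parts ≤ 16) = 1031391

Use the recurrence p(n, m) = p(n, m−1) + p(n−m, m): either the largest part is < m (count p(n, m−1)) or the largest part is exactly m (remove one copy of m, count p(n−m, m)). With p(0, ·) = 1 this gives p(64, parts ≤ 16) = 1031391. (By conjugating Young diagrams, this also counts partitions of 64 into at most 16 parts.)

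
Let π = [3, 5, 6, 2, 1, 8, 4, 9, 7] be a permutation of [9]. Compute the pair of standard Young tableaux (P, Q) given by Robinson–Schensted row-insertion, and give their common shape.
P = [1, 4, 6, 7, 9] / [2, 5, 8] / [3];  Q = [1, 2, 3, 6, 8] / [4, 7, 9] / [5];  common shape = (5, 3, 1)

Row-insert the values π_1, π_2, … into P one at a time, bumping the leftmost entry strictly greater than the inserted value down to the next row. The recording tableau Q records, in position (i, j), the step at which that cell was added to P.
  Insert 3 (step 1): P = [3];  Q = [1]
  Insert 5 (step 2): P = [3, 5];  Q = [1, 2]
  Insert 6 (step 3): P = [3, 5, 6];  Q = [1, 2, 3]
  Insert 2 (step 4): P = [2, 5, 6] / [3];  Q = [1, 2, 3] / [4]
  Insert 1 (step 5): P = [1, 5, 6] / [2] / [3];  Q = [1, 2, 3] / [4] / [5]
  Insert 8 (step 6): P = [1, 5, 6, 8] / [2] / [3];  Q = [1, 2, 3, 6] / [4] / [5]
  Insert 4 (step 7): P = [1, 4, 6, 8] / [2, 5] / [3];  Q = [1, 2, 3, 6] / [4, 7] / [5]
  Insert 9 (step 8): P = [1, 4, 6, 8, 9] / [2, 5] / [3];  Q = [1, 2, 3, 6, 8] / [4, 7] / [5]
  Insert 7 (step 9): P = [1, 4, 6, 7, 9] / [2, 5, 8] / [3];  Q = [1, 2, 3, 6, 8] / [4, 7, 9] / [5]
Final shape: (5, 3, 1).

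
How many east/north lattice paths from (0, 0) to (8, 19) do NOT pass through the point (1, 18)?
Number of paths = 2219923

Total paths from (0, 0) to (8, 19): C(27, 8) = 2220075. Paths through (1, 18): (paths (0, 0) → (1, 18)) × (paths (1, 18) → (8, 19)) = C(19, 1) · C(8, 7) = 19 · 8 = 152. Avoidance count = 2220075 − 152 = 2219923.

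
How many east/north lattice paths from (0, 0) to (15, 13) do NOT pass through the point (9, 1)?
Number of paths = 37256520

Total paths from (0, 0) to (15, 13): C(28, 15) = 37442160. Paths through (9, 1): (paths (0, 0) → (9, 1)) × (paths (9, 1) → (15, 13)) = C(10, 9) · C(18, 6) = 10 · 18564 = 185640. Avoidance count = 37442160 − 185640 = 37256520.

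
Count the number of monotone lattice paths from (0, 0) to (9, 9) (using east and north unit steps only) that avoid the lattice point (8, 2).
Number of paths = 48260

Total paths from (0, 0) to (9, 9): C(18, 9) = 48620. Paths through (8, 2): (paths (0, 0) → (8, 2)) × (paths (8, 2) → (9, 9)) = C(10, 8) · C(8, 1) = 45 · 8 = 360. Avoidance count = 48620 − 360 = 48260.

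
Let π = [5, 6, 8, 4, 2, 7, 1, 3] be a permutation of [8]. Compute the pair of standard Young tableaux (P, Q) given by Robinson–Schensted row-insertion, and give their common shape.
P = [1, 3, 7] / [2, 6] / [4, 8] / [5];  Q = [1, 2, 3] / [4, 6] / [5, 8] / [7];  common shape = (3, 2, 2, 1)

Row-insert the values π_1, π_2, … into P one at a time, bumping the leftmost entry strictly greater than the inserted value down to the next row. The recording tableau Q records, in position (i, j), the step at which that cell was added to P.
  Insert 5 (step 1): P = [5];  Q = [1]
  Insert 6 (step 2): P = [5, 6];  Q = [1, 2]
  Insert 8 (step 3): P = [5, 6, 8];  Q = [1, 2, 3]
  Insert 4 (step 4): P = [4, 6, 8] / [5];  Q = [1, 2, 3] / [4]
  Insert 2 (step 5): P = [2, 6, 8] / [4] / [5];  Q = [1, 2, 3] / [4] / [5]
  Insert 7 (step 6): P = [2, 6, 7] / [4, 8] / [5];  Q = [1, 2, 3] / [4, 6] / [5]
  Insert 1 (step 7): P = [1, 6, 7] / [2, 8] / [4] / [5];  Q = [1, 2, 3] / [4, 6] / [5] / [7]
  Insert 3 (step 8): P = [1, 3, 7] / [2, 6] / [4, 8] / [5];  Q = [1, 2, 3] / [4, 6] / [5, 8] / [7]
Final shape: (3, 2, 2, 1).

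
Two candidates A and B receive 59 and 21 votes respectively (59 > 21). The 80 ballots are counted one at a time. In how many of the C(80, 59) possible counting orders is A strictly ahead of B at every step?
Strict-lead orderings = 4797929050145093720

Total orderings of the 80 votes with 59 for A: C(80, 59) = 10100903263463355200. By the Bertrand ballot formula (Cycle Lemma / reflection principle), the number of orderings in which A is strictly ahead of B throughout is (p − q)/(p + q) · C(p + q, p) = (59 − 21)/(59 + 21) · 10100903263463355200 = 4797929050145093720.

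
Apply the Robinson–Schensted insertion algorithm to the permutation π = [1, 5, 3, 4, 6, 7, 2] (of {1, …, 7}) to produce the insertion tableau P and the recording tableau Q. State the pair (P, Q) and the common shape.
P = [1, 2, 4, 6, 7] / [3] / [5];  Q = [1, 2, 4, 5, 6] / [3] / [7];  common shape = (5, 1, 1)

Row-insert the values π_1, π_2, … into P one at a time, bumping the leftmost entry strictly greater than the inserted value down to the next row. The recording tableau Q records, in position (i, j), the step at which that cell was added to P.
  Insert 1 (step 1): P = [1];  Q = [1]
  Insert 5 (step 2): P = [1, 5];  Q = [1, 2]
  Insert 3 (step 3): P = [1, 3] / [5];  Q = [1, 2] / [3]
  Insert 4 (step 4): P = [1, 3, 4] / [5];  Q = [1, 2, 4] / [3]
  Insert 6 (step 5): P = [1, 3, 4, 6] / [5];  Q = [1, 2, 4, 5] / [3]
  Insert 7 (step 6): P = [1, 3, 4, 6, 7] / [5];  Q = [1, 2, 4, 5, 6] / [3]
  Insert 2 (step 7): P = [1, 2, 4, 6, 7] / [3] / [5];  Q = [1, 2, 4, 5, 6] / [3] / [7]
Final shape: (5, 1, 1).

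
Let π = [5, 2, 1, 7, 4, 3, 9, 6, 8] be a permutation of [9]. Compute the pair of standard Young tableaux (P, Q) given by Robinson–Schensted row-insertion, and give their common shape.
P = [1, 3, 6, 8] / [2, 4, 9] / [5, 7];  Q = [1, 4, 7, 9] / [2, 5, 8] / [3, 6];  common shape = (4, 3, 2)

Row-insert the values π_1, π_2, … into P one at a time, bumping the leftmost entry strictly greater than the inserted value down to the next row. The recording tableau Q records, in position (i, j), the step at which that cell was added to P.
  Insert 5 (step 1): P = [5];  Q = [1]
  Insert 2 (step 2): P = [2] / [5];  Q = [1] / [2]
  Insert 1 (step 3): P = [1] / [2] / [5];  Q = [1] / [2] / [3]
  Insert 7 (step 4): P = [1, 7] / [2] / [5];  Q = [1, 4] / [2] / [3]
  Insert 4 (step 5): P = [1, 4] / [2, 7] / [5];  Q = [1, 4] / [2, 5] / [3]
  Insert 3 (step 6): P = [1, 3] / [2, 4] / [5, 7];  Q = [1, 4] / [2, 5] / [3, 6]
  Insert 9 (step 7): P = [1, 3, 9] / [2, 4] / [5, 7];  Q = [1, 4, 7] / [2, 5] / [3, 6]
  Insert 6 (step 8): P = [1, 3, 6] / [2, 4, 9] / [5, 7];  Q = [1, 4, 7] / [2, 5, 8] / [3, 6]
  Insert 8 (step 9): P = [1, 3, 6, 8] / [2, 4, 9] / [5, 7];  Q = [1, 4, 7, 9] / [2, 5, 8] / [3, 6]
Final shape: (4, 3, 2).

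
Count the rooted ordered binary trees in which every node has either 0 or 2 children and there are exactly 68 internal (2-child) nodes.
C_68 = 86218923998960285726185640663701108500

These full binary trees are counted by the Catalan number C_n = (1/(n + 1)) · C(2n, n). For n = 68: C_68 = (1/69) · C(136, 68) = 5949105755928259715106809205795376486500/69 = 86218923998960285726185640663701108500.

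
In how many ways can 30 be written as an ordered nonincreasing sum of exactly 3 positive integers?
p(30, 3 parts) = 75

Partitions of n into exactly k parts are in bijection with partitions of n − k into at most k parts (subtract 1 from each part). So p(30, exactly 3) = p(27, parts ≤ 3). Computing via the recurrence p(m, j) = p(m, j−1) + p(m−j, j) gives 75.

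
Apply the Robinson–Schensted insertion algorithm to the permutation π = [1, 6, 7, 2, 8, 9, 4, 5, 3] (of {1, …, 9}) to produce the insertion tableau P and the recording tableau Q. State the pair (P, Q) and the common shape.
P = [1, 2, 3, 5, 9] / [4, 7, 8] / [6];  Q = [1, 2, 3, 5, 6] / [4, 7, 8] / [9];  common shape = (5, 3, 1)

Row-insert the values π_1, π_2, … into P one at a time, bumping the leftmost entry strictly greater than the inserted value down to the next row. The recording tableau Q records, in position (i, j), the step at which that cell was added to P.
  Insert 1 (step 1): P = [1];  Q = [1]
  Insert 6 (step 2): P = [1, 6];  Q = [1, 2]
  Insert 7 (step 3): P = [1, 6, 7];  Q = [1, 2, 3]
  Insert 2 (step 4): P = [1, 2, 7] / [6];  Q = [1, 2, 3] / [4]
  Insert 8 (step 5): P = [1, 2, 7, 8] / [6];  Q = [1, 2, 3, 5] / [4]
  Insert 9 (step 6): P = [1, 2, 7, 8, 9] / [6];  Q = [1, 2, 3, 5, 6] / [4]
  Insert 4 (step 7): P = [1, 2, 4, 8, 9] / [6, 7];  Q = [1, 2, 3, 5, 6] / [4, 7]
  Insert 5 (step 8): P = [1, 2, 4, 5, 9] / [6, 7, 8];  Q = [1, 2, 3, 5, 6] / [4, 7, 8]
  Insert 3 (step 9): P = [1, 2, 3, 5, 9] / [4, 7, 8] / [6];  Q = [1, 2, 3, 5, 6] / [4, 7, 8] / [9]
Final shape: (5, 3, 1).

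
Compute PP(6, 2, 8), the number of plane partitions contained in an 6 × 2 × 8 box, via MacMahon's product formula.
PP(6, 2, 8) = 2147145

Evaluate the triple product over i = 1..6, j = 1..2, k = 1..8. The factors are (2/1) · (3/2) · (4/3) · (5/4) · (6/5) · (7/6) · (8/7) · (9/8) · … (96 factors total). The numerators and denominators telescope so the product is an integer; carrying out the multiplication exactly gives PP(6, 2, 8) = 2147145.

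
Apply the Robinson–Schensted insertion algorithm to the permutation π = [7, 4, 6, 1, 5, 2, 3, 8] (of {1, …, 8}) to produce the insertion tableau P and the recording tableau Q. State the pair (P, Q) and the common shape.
P = [1, 2, 3, 8] / [4, 5] / [6] / [7];  Q = [1, 3, 7, 8] / [2, 5] / [4] / [6];  common shape = (4, 2, 1, 1)

Row-insert the values π_1, π_2, … into P one at a time, bumping the leftmost entry strictly greater than the inserted value down to the next row. The recording tableau Q records, in position (i, j), the step at which that cell was added to P.
  Insert 7 (step 1): P = [7];  Q = [1]
  Insert 4 (step 2): P = [4] / [7];  Q = [1] / [2]
  Insert 6 (step 3): P = [4, 6] / [7];  Q = [1, 3] / [2]
  Insert 1 (step 4): P = [1, 6] / [4] / [7];  Q = [1, 3] / [2] / [4]
  Insert 5 (step 5): P = [1, 5] / [4, 6] / [7];  Q = [1, 3] / [2, 5] / [4]
  Insert 2 (step 6): P = [1, 2] / [4, 5] / [6] / [7];  Q = [1, 3] / [2, 5] / [4] / [6]
  Insert 3 (step 7): P = [1, 2, 3] / [4, 5] / [6] / [7];  Q = [1, 3, 7] / [2, 5] / [4] / [6]
  Insert 8 (step 8): P = [1, 2, 3, 8] / [4, 5] / [6] / [7];  Q = [1, 3, 7, 8] / [2, 5] / [4] / [6]
Final shape: (4, 2, 1, 1).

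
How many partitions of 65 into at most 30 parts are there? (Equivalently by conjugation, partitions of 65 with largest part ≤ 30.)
p(65, parts ≤ 30) = 1946290

Use the recurrence p(n, m) = p(n, m−1) + p(n−m, m): either the largest part is < m (count p(n, m−1)) or the largest part is exactly m (remove one copy of m, count p(n−m, m)). With p(0, ·) = 1 this gives p(65, parts ≤ 30) = 1946290. (By conjugating Young diagrams, this also counts partitions of 65 into at most 30 parts.)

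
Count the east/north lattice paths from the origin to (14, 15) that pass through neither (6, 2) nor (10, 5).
Number of paths = 69836017

Inclusion–exclusion. Total paths: C(29, 14) = 77558760. Through P₁: C(8, 6)·C(21, 8) = 5697720. Through P₂: C(15, 10)·C(14, 4) = 3006003. Since P₁ is strictly southwest of P₂, a monotone path through both must visit P₁ then P₂; paths through both = C(8, 6)·C(7, 4)·C(14, 4) = 980980. Avoid both = 77558760 − 5697720 − 3006003 + 980980 = 69836017.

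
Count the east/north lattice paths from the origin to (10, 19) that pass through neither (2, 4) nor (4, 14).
Number of paths = 11718960

Inclusion–exclusion. Total paths: C(29, 10) = 20030010. Through P₁: C(6, 2)·C(23, 8) = 7354710. Through P₂: C(18, 4)·C(11, 6) = 1413720. Since P₁ is strictly southwest of P₂, a monotone path through both must visit P₁ then P₂; paths through both = C(6, 2)·C(12, 2)·C(11, 6) = 457380. Avoid both = 20030010 − 7354710 − 1413720 + 457380 = 11718960.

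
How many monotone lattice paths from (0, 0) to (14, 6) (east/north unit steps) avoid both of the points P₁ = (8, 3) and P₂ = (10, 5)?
Number of paths = 14835

Inclusion–exclusion. Total paths: C(20, 14) = 38760. Through P₁: C(11, 8)·C(9, 6) = 13860. Through P₂: C(15, 10)·C(5, 4) = 15015. Since P₁ is strictly southwest of P₂, a monotone path through both must visit P₁ then P₂; paths through both = C(11, 8)·C(4, 2)·C(5, 4) = 4950. Avoid both = 38760 − 13860 − 15015 + 4950 = 14835.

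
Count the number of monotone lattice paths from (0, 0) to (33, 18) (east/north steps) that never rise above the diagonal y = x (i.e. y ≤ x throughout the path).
Number of paths = 13129839188200

By the reflection principle (André's argument), the number of monotone paths to (33, 18) with n ≤ m that never go above y = x is C(51, 33) − C(51, 34) = 27900908274925 − 14771069086725 = 13129839188200.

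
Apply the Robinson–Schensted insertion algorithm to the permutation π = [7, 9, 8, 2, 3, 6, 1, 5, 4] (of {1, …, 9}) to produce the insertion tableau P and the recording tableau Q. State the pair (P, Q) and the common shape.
P = [1, 3, 4] / [2, 5] / [6, 8] / [7] / [9];  Q = [1, 2, 6] / [3, 5] / [4, 8] / [7] / [9];  common shape = (3, 2, 2, 1, 1)

Row-insert the values π_1, π_2, … into P one at a time, bumping the leftmost entry strictly greater than the inserted value down to the next row. The recording tableau Q records, in position (i, j), the step at which that cell was added to P.
  Insert 7 (step 1): P = [7];  Q = [1]
  Insert 9 (step 2): P = [7, 9];  Q = [1, 2]
  Insert 8 (step 3): P = [7, 8] / [9];  Q = [1, 2] / [3]
  Insert 2 (step 4): P = [2, 8] / [7] / [9];  Q = [1, 2] / [3] / [4]
  Insert 3 (step 5): P = [2, 3] / [7, 8] / [9];  Q = [1, 2] / [3, 5] / [4]
  Insert 6 (step 6): P = [2, 3, 6] / [7, 8] / [9];  Q = [1, 2, 6] / [3, 5] / [4]
  Insert 1 (step 7): P = [1, 3, 6] / [2, 8] / [7] / [9];  Q = [1, 2, 6] / [3, 5] / [4] / [7]
  Insert 5 (step 8): P = [1, 3, 5] / [2, 6] / [7, 8] / [9];  Q = [1, 2, 6] / [3, 5] / [4, 8] / [7]
  Insert 4 (step 9): P = [1, 3, 4] / [2, 5] / [6, 8] / [7] / [9];  Q = [1, 2, 6] / [3, 5] / [4, 8] / [7] / [9]
Final shape: (3, 2, 2, 1, 1).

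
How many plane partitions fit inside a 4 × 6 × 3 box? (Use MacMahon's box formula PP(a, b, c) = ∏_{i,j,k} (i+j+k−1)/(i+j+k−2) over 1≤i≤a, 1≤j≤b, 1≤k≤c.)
PP(4, 6, 3) = 457380

Evaluate the triple product over i = 1..4, j = 1..6, k = 1..3. The factors are (2/1) · (3/2) · (4/3) · (3/2) · (4/3) · (5/4) · (4/3) · (5/4) · … (72 factors total). The numerators and denominators telescope so the product is an integer; carrying out the multiplication exactly gives PP(4, 6, 3) = 457380.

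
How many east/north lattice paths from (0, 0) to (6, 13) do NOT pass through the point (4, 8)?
Number of paths = 16737

Total paths from (0, 0) to (6, 13): C(19, 6) = 27132. Paths through (4, 8): (paths (0, 0) → (4, 8)) × (paths (4, 8) → (6, 13)) = C(12, 4) · C(7, 2) = 495 · 21 = 10395. Avoidance count = 27132 − 10395 = 16737.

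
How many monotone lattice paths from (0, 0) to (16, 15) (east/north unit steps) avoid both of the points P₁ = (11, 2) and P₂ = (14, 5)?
Number of paths = 299207403

Inclusion–exclusion. Total paths: C(31, 16) = 300540195. Through P₁: C(13, 11)·C(18, 5) = 668304. Through P₂: C(19, 14)·C(12, 2) = 767448. Since P₁ is strictly southwest of P₂, a monotone path through both must visit P₁ then P₂; paths through both = C(13, 11)·C(6, 3)·C(12, 2) = 102960. Avoid both = 300540195 − 668304 − 767448 + 102960 = 299207403.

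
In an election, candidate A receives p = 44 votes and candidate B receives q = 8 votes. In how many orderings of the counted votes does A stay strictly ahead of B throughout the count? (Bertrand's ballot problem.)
Strict-lead orderings = 520987950

Total orderings of the 52 votes with 44 for A: C(52, 44) = 752538150. By the Bertrand ballot formula (Cycle Lemma / reflection principle), the number of orderings in which A is strictly ahead of B throughout is (p − q)/(p + q) · C(p + q, p) = (44 − 8)/(44 + 8) · 752538150 = 520987950.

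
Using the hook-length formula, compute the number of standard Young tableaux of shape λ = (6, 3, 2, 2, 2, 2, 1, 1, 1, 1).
# SYT of shape (6, 3, 2, 2, 2, 2, 1, 1, 1, 1) = 98760480

Hook-length formula: f^λ = n! / Π hook(c), product over all cells c of the Young diagram. For λ = (6, 3, 2, 2, 2, 2, 1, 1, 1, 1), n = 21 boxes. Hook lengths by row (left-to-right, top-to-bottom): [15, 10, 5, 3, 2, 1]; [11, 6, 1]; [9, 4]; [8, 3]; [7, 2]; [6, 1]; [4]; [3]; [2]; [1]. Product of hooks = 517321728000. So f^λ = 21! / 517321728000 = 51090942171709440000 / 517321728000 = 98760480.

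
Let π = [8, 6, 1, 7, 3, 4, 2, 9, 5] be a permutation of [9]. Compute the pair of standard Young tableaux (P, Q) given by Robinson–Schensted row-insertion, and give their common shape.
P = [1, 2, 4, 5] / [3, 7, 9] / [6] / [8];  Q = [1, 4, 6, 8] / [2, 5, 9] / [3] / [7];  common shape = (4, 3, 1, 1)

Row-insert the values π_1, π_2, … into P one at a time, bumping the leftmost entry strictly greater than the inserted value down to the next row. The recording tableau Q records, in position (i, j), the step at which that cell was added to P.
  Insert 8 (step 1): P = [8];  Q = [1]
  Insert 6 (step 2): P = [6] / [8];  Q = [1] / [2]
  Insert 1 (step 3): P = [1] / [6] / [8];  Q = [1] / [2] / [3]
  Insert 7 (step 4): P = [1, 7] / [6] / [8];  Q = [1, 4] / [2] / [3]
  Insert 3 (step 5): P = [1, 3] / [6, 7] / [8];  Q = [1, 4] / [2, 5] / [3]
  Insert 4 (step 6): P = [1, 3, 4] / [6, 7] / [8];  Q = [1, 4, 6] / [2, 5] / [3]
  Insert 2 (step 7): P = [1, 2, 4] / [3, 7] / [6] / [8];  Q = [1, 4, 6] / [2, 5] / [3] / [7]
  Insert 9 (step 8): P = [1, 2, 4, 9] / [3, 7] / [6] / [8];  Q = [1, 4, 6, 8] / [2, 5] / [3] / [7]
  Insert 5 (step 9): P = [1, 2, 4, 5] / [3, 7, 9] / [6] / [8];  Q = [1, 4, 6, 8] / [2, 5, 9] / [3] / [7]
Final shape: (4, 3, 1, 1).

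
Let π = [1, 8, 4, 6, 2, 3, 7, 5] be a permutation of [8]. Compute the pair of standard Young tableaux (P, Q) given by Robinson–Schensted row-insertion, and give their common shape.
P = [1, 2, 3, 5] / [4, 6, 7] / [8];  Q = [1, 2, 4, 7] / [3, 6, 8] / [5];  common shape = (4, 3, 1)

Row-insert the values π_1, π_2, … into P one at a time, bumping the leftmost entry strictly greater than the inserted value down to the next row. The recording tableau Q records, in position (i, j), the step at which that cell was added to P.
  Insert 1 (step 1): P = [1];  Q = [1]
  Insert 8 (step 2): P = [1, 8];  Q = [1, 2]
  Insert 4 (step 3): P = [1, 4] / [8];  Q = [1, 2] / [3]
  Insert 6 (step 4): P = [1, 4, 6] / [8];  Q = [1, 2, 4] / [3]
  Insert 2 (step 5): P = [1, 2, 6] / [4] / [8];  Q = [1, 2, 4] / [3] / [5]
  Insert 3 (step 6): P = [1, 2, 3] / [4, 6] / [8];  Q = [1, 2, 4] / [3, 6] / [5]
  Insert 7 (step 7): P = [1, 2, 3, 7] / [4, 6] / [8];  Q = [1, 2, 4, 7] / [3, 6] / [5]
  Insert 5 (step 8): P = [1, 2, 3, 5] / [4, 6, 7] / [8];  Q = [1, 2, 4, 7] / [3, 6, 8] / [5]
Final shape: (4, 3, 1).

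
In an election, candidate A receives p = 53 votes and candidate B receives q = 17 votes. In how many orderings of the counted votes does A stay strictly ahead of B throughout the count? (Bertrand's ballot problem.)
Strict-lead orderings = 4051508174260272

Total orderings of the 70 votes with 53 for A: C(70, 53) = 7877932561061640. By the Bertrand ballot formula (Cycle Lemma / reflection principle), the number of orderings in which A is strictly ahead of B throughout is (p − q)/(p + q) · C(p + q, p) = (53 − 17)/(53 + 17) · 7877932561061640 = 4051508174260272.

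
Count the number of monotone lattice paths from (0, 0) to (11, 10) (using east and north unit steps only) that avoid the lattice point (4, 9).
Number of paths = 346996

Total paths from (0, 0) to (11, 10): C(21, 11) = 352716. Paths through (4, 9): (paths (0, 0) → (4, 9)) × (paths (4, 9) → (11, 10)) = C(13, 4) · C(8, 7) = 715 · 8 = 5720. Avoidance count = 352716 − 5720 = 346996.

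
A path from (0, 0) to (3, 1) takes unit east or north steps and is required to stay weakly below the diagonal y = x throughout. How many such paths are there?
Number of paths = 3

By the reflection principle (André's argument), the number of monotone paths to (3, 1) with n ≤ m that never go above y = x is C(4, 3) − C(4, 4) = 4 − 1 = 3.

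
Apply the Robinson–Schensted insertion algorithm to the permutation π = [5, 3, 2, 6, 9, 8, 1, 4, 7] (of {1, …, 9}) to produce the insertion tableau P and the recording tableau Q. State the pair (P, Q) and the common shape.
P = [1, 4, 7] / [2, 6, 8] / [3, 9] / [5];  Q = [1, 4, 5] / [2, 6, 9] / [3, 8] / [7];  common shape = (3, 3, 2, 1)

Row-insert the values π_1, π_2, … into P one at a time, bumping the leftmost entry strictly greater than the inserted value down to the next row. The recording tableau Q records, in position (i, j), the step at which that cell was added to P.
  Insert 5 (step 1): P = [5];  Q = [1]
  Insert 3 (step 2): P = [3] / [5];  Q = [1] / [2]
  Insert 2 (step 3): P = [2] / [3] / [5];  Q = [1] / [2] / [3]
  Insert 6 (step 4): P = [2, 6] / [3] / [5];  Q = [1, 4] / [2] / [3]
  Insert 9 (step 5): P = [2, 6, 9] / [3] / [5];  Q = [1, 4, 5] / [2] / [3]
  Insert 8 (step 6): P = [2, 6, 8] / [3, 9] / [5];  Q = [1, 4, 5] / [2, 6] / [3]
  Insert 1 (step 7): P = [1, 6, 8] / [2, 9] / [3] / [5];  Q = [1, 4, 5] / [2, 6] / [3] / [7]
  Insert 4 (step 8): P = [1, 4, 8] / [2, 6] / [3, 9] / [5];  Q = [1, 4, 5] / [2, 6] / [3, 8] / [7]
  Insert 7 (step 9): P = [1, 4, 7] / [2, 6, 8] / [3, 9] / [5];  Q = [1, 4, 5] / [2, 6, 9] / [3, 8] / [7]
Final shape: (3, 3, 2, 1).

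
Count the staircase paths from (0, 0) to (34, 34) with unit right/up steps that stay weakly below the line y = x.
C_34 = 812944042149730764

These NE paths below the diagonal are counted by the Catalan number C_n = (1/(n + 1)) · C(2n, n). For n = 34: C_34 = (1/35) · C(68, 34) = 28453041475240576740/35 = 812944042149730764.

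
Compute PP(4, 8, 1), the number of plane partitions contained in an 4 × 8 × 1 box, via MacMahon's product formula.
PP(4, 8, 1) = 495

Evaluate the triple product over i = 1..4, j = 1..8, k = 1..1. The factors are (2/1) · (3/2) · (4/3) · (5/4) · (6/5) · (7/6) · (8/7) · (9/8) · … (32 factors total). The numerators and denominators telescope so the product is an integer; carrying out the multiplication exactly gives PP(4, 8, 1) = 495.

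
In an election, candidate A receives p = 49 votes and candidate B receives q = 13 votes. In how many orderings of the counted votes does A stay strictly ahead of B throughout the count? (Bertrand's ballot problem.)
Strict-lead orderings = 4824163302300

Total orderings of the 62 votes with 49 for A: C(62, 49) = 8308281242850. By the Bertrand ballot formula (Cycle Lemma / reflection principle), the number of orderings in which A is strictly ahead of B throughout is (p − q)/(p + q) · C(p + q, p) = (49 − 13)/(49 + 13) · 8308281242850 = 4824163302300.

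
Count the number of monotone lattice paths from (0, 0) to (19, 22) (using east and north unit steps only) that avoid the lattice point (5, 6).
Number of paths = 177477394350

Total paths from (0, 0) to (19, 22): C(41, 19) = 244662670200. Paths through (5, 6): (paths (0, 0) → (5, 6)) × (paths (5, 6) → (19, 22)) = C(11, 5) · C(30, 14) = 462 · 145422675 = 67185275850. Avoidance count = 244662670200 − 67185275850 = 177477394350.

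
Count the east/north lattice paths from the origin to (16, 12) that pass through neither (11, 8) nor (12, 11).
Number of paths = 15649673

Inclusion–exclusion. Total paths: C(28, 16) = 30421755. Through P₁: C(19, 11)·C(9, 5) = 9523332. Through P₂: C(23, 12)·C(5, 4) = 6760390. Since P₁ is strictly southwest of P₂, a monotone path through both must visit P₁ then P₂; paths through both = C(19, 11)·C(4, 1)·C(5, 4) = 1511640. Avoid both = 30421755 − 9523332 − 6760390 + 1511640 = 15649673.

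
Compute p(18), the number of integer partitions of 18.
p(18) = 385

Compute p(n) via the recurrence p(n, m) = p(n, m−1) + p(n−m, m), where p(n, m) counts partitions of n with all parts ≤ m and p(n) = p(n, n). The base cases are p(0, m) = 1 and p(n, 0) = 0 for n > 0. Filling the table yields p(18) = 385. (Euler's pentagonal recurrence is an alternative.)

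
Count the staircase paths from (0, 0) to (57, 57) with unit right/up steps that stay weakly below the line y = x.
C_57 = 26700952856774851904245220912664

These NE paths below the diagonal are counted by the Catalan number C_n = (1/(n + 1)) · C(2n, n). For n = 57: C_57 = (1/58) · C(114, 57) = 1548655265692941410446222812934512/58 = 26700952856774851904245220912664.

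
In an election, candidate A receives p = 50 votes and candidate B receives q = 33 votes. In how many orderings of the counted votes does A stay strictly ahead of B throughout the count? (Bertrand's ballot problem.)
Strict-lead orderings = 30599544078658814831442

Total orderings of the 83 votes with 50 for A: C(83, 50) = 149397774031098919471158. By the Bertrand ballot formula (Cycle Lemma / reflection principle), the number of orderings in which A is strictly ahead of B throughout is (p − q)/(p + q) · C(p + q, p) = (50 − 33)/(50 + 33) · 149397774031098919471158 = 30599544078658814831442.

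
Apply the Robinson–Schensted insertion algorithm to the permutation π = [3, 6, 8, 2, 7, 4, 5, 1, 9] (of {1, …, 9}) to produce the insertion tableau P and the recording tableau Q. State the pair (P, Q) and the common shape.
P = [1, 4, 5, 9] / [2, 6, 7] / [3] / [8];  Q = [1, 2, 3, 9] / [4, 5, 7] / [6] / [8];  common shape = (4, 3, 1, 1)

Row-insert the values π_1, π_2, … into P one at a time, bumping the leftmost entry strictly greater than the inserted value down to the next row. The recording tableau Q records, in position (i, j), the step at which that cell was added to P.
  Insert 3 (step 1): P = [3];  Q = [1]
  Insert 6 (step 2): P = [3, 6];  Q = [1, 2]
  Insert 8 (step 3): P = [3, 6, 8];  Q = [1, 2, 3]
  Insert 2 (step 4): P = [2, 6, 8] / [3];  Q = [1, 2, 3] / [4]
  Insert 7 (step 5): P = [2, 6, 7] / [3, 8];  Q = [1, 2, 3] / [4, 5]
  Insert 4 (step 6): P = [2, 4, 7] / [3, 6] / [8];  Q = [1, 2, 3] / [4, 5] / [6]
  Insert 5 (step 7): P = [2, 4, 5] / [3, 6, 7] / [8];  Q = [1, 2, 3] / [4, 5, 7] / [6]
  Insert 1 (step 8): P = [1, 4, 5] / [2, 6, 7] / [3] / [8];  Q = [1, 2, 3] / [4, 5, 7] / [6] / [8]
  Insert 9 (step 9): P = [1, 4, 5, 9] / [2, 6, 7] / [3] / [8];  Q = [1, 2, 3, 9] / [4, 5, 7] / [6] / [8]
Final shape: (4, 3, 1, 1).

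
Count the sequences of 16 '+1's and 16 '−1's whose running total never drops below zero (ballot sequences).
C_16 = 35357670

These ballot sequences are counted by the Catalan number C_n = (1/(n + 1)) · C(2n, n). For n = 16: C_16 = (1/17) · C(32, 16) = 601080390/17 = 35357670.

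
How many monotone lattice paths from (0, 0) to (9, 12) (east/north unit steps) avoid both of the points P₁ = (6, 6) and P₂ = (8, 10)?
Number of paths = 126620

Inclusion–exclusion. Total paths: C(21, 9) = 293930. Through P₁: C(12, 6)·C(9, 3) = 77616. Through P₂: C(18, 8)·C(3, 1) = 131274. Since P₁ is strictly southwest of P₂, a monotone path through both must visit P₁ then P₂; paths through both = C(12, 6)·C(6, 2)·C(3, 1) = 41580. Avoid both = 293930 − 77616 − 131274 + 41580 = 126620.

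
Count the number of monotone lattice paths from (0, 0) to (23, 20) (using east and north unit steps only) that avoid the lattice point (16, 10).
Number of paths = 857264295940

Total paths from (0, 0) to (23, 20): C(43, 23) = 960566918220. Paths through (16, 10): (paths (0, 0) → (16, 10)) × (paths (16, 10) → (23, 20)) = C(26, 16) · C(17, 7) = 5311735 · 19448 = 103302622280. Avoidance count = 960566918220 − 103302622280 = 857264295940.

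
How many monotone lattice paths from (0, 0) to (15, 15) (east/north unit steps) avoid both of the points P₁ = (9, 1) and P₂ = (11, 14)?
Number of paths = 132448170

Inclusion–exclusion. Total paths: C(30, 15) = 155117520. Through P₁: C(10, 9)·C(20, 6) = 387600. Through P₂: C(25, 11)·C(5, 4) = 22287000. Since P₁ is strictly southwest of P₂, a monotone path through both must visit P₁ then P₂; paths through both = C(10, 9)·C(15, 2)·C(5, 4) = 5250. Avoid both = 155117520 − 387600 − 22287000 + 5250 = 132448170.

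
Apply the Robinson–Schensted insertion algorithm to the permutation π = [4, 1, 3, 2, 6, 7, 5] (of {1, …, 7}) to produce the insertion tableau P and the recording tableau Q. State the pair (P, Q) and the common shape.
P = [1, 2, 5, 7] / [3, 6] / [4];  Q = [1, 3, 5, 6] / [2, 7] / [4];  common shape = (4, 2, 1)

Row-insert the values π_1, π_2, … into P one at a time, bumping the leftmost entry strictly greater than the inserted value down to the next row. The recording tableau Q records, in position (i, j), the step at which that cell was added to P.
  Insert 4 (step 1): P = [4];  Q = [1]
  Insert 1 (step 2): P = [1] / [4];  Q = [1] / [2]
  Insert 3 (step 3): P = [1, 3] / [4];  Q = [1, 3] / [2]
  Insert 2 (step 4): P = [1, 2] / [3] / [4];  Q = [1, 3] / [2] / [4]
  Insert 6 (step 5): P = [1, 2, 6] / [3] / [4];  Q = [1, 3, 5] / [2] / [4]
  Insert 7 (step 6): P = [1, 2, 6, 7] / [3] / [4];  Q = [1, 3, 5, 6] / [2] / [4]
  Insert 5 (step 7): P = [1, 2, 5, 7] / [3, 6] / [4];  Q = [1, 3, 5, 6] / [2, 7] / [4]
Final shape: (4, 2, 1).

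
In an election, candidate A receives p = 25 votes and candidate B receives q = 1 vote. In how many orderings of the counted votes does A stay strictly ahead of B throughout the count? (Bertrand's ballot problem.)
Strict-lead orderings = 24

Total orderings of the 26 votes with 25 for A: C(26, 25) = 26. By the Bertrand ballot formula (Cycle Lemma / reflection principle), the number of orderings in which A is strictly ahead of B throughout is (p − q)/(p + q) · C(p + q, p) = (25 − 1)/(25 + 1) · 26 = 24.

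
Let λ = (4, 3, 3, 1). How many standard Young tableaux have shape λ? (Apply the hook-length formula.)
# SYT of shape (4, 3, 3, 1) = 1188

Hook-length formula: f^λ = n! / Π hook(c), product over all cells c of the Young diagram. For λ = (4, 3, 3, 1), n = 11 boxes. Hook lengths by row (left-to-right, top-to-bottom): [7, 5, 4, 1]; [5, 3, 2]; [4, 2, 1]; [1]. Product of hooks = 33600. So f^λ = 11! / 33600 = 39916800 / 33600 = 1188.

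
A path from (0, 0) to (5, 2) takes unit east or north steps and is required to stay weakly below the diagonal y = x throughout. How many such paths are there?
Number of paths = 14

By the reflection principle (André's argument), the number of monotone paths to (5, 2) with n ≤ m that never go above y = x is C(7, 5) − C(7, 6) = 21 − 7 = 14.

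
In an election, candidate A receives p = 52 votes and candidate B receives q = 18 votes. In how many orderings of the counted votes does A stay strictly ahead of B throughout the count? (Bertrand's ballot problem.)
Strict-lead orderings = 11266694027804028

Total orderings of the 70 votes with 52 for A: C(70, 52) = 23196134763125940. By the Bertrand ballot formula (Cycle Lemma / reflection principle), the number of orderings in which A is strictly ahead of B throughout is (p − q)/(p + q) · C(p + q, p) = (52 − 18)/(52 + 18) · 23196134763125940 = 11266694027804028.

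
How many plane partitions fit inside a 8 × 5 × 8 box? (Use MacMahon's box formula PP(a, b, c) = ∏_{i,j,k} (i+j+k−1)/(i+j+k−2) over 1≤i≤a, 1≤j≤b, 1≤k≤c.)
PP(8, 5, 8) = 3940599631842016

Evaluate the triple product over i = 1..8, j = 1..5, k = 1..8. The factors are (2/1) · (3/2) · (4/3) · (5/4) · (6/5) · (7/6) · (8/7) · (9/8) · … (320 factors total). The numerators and denominators telescope so the product is an integer; carrying out the multiplication exactly gives PP(8, 5, 8) = 3940599631842016.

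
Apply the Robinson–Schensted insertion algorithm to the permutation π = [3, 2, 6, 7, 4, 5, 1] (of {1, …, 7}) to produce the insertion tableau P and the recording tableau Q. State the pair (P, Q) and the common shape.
P = [1, 4, 5] / [2, 6, 7] / [3];  Q = [1, 3, 4] / [2, 5, 6] / [7];  common shape = (3, 3, 1)

Row-insert the values π_1, π_2, … into P one at a time, bumping the leftmost entry strictly greater than the inserted value down to the next row. The recording tableau Q records, in position (i, j), the step at which that cell was added to P.
  Insert 3 (step 1): P = [3];  Q = [1]
  Insert 2 (step 2): P = [2] / [3];  Q = [1] / [2]
  Insert 6 (step 3): P = [2, 6] / [3];  Q = [1, 3] / [2]
  Insert 7 (step 4): P = [2, 6, 7] / [3];  Q = [1, 3, 4] / [2]
  Insert 4 (step 5): P = [2, 4, 7] / [3, 6];  Q = [1, 3, 4] / [2, 5]
  Insert 5 (step 6): P = [2, 4, 5] / [3, 6, 7];  Q = [1, 3, 4] / [2, 5, 6]
  Insert 1 (step 7): P = [1, 4, 5] / [2, 6, 7] / [3];  Q = [1, 3, 4] / [2, 5, 6] / [7]
Final shape: (3, 3, 1).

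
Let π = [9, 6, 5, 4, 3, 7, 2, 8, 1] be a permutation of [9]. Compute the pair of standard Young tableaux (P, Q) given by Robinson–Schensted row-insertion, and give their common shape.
P = [1, 7, 8] / [2] / [3] / [4] / [5] / [6] / [9];  Q = [1, 6, 8] / [2] / [3] / [4] / [5] / [7] / [9];  common shape = (3, 1, 1, 1, 1, 1, 1)

Row-insert the values π_1, π_2, … into P one at a time, bumping the leftmost entry strictly greater than the inserted value down to the next row. The recording tableau Q records, in position (i, j), the step at which that cell was added to P.
  Insert 9 (step 1): P = [9];  Q = [1]
  Insert 6 (step 2): P = [6] / [9];  Q = [1] / [2]
  Insert 5 (step 3): P = [5] / [6] / [9];  Q = [1] / [2] / [3]
  Insert 4 (step 4): P = [4] / [5] / [6] / [9];  Q = [1] / [2] / [3] / [4]
  Insert 3 (step 5): P = [3] / [4] / [5] / [6] / [9];  Q = [1] / [2] / [3] / [4] / [5]
  Insert 7 (step 6): P = [3, 7] / [4] / [5] / [6] / [9];  Q = [1, 6] / [2] / [3] / [4] / [5]
  Insert 2 (step 7): P = [2, 7] / [3] / [4] / [5] / [6] / [9];  Q = [1, 6] / [2] / [3] / [4] / [5] / [7]
  Insert 8 (step 8): P = [2, 7, 8] / [3] / [4] / [5] / [6] / [9];  Q = [1, 6, 8] / [2] / [3] / [4] / [5] / [7]
  Insert 1 (step 9): P = [1, 7, 8] / [2] / [3] / [4] / [5] / [6] / [9];  Q = [1, 6, 8] / [2] / [3] / [4] / [5] / [7] / [9]
Final shape: (3, 1, 1, 1, 1, 1, 1).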